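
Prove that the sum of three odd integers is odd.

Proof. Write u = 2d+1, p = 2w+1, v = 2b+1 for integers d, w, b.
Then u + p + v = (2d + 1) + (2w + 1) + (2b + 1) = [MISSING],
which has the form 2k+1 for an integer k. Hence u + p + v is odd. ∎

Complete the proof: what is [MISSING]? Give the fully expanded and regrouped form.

2(b + d + w + 1) + 1

(2d + 1) + (2w + 1) + (2b + 1) = 2b + 2d + 2w + 3
= 2(b + d + w + 1) + 1.
Since b + d + w + 1 is an integer, the sum is of the form 2k+1 for an integer k.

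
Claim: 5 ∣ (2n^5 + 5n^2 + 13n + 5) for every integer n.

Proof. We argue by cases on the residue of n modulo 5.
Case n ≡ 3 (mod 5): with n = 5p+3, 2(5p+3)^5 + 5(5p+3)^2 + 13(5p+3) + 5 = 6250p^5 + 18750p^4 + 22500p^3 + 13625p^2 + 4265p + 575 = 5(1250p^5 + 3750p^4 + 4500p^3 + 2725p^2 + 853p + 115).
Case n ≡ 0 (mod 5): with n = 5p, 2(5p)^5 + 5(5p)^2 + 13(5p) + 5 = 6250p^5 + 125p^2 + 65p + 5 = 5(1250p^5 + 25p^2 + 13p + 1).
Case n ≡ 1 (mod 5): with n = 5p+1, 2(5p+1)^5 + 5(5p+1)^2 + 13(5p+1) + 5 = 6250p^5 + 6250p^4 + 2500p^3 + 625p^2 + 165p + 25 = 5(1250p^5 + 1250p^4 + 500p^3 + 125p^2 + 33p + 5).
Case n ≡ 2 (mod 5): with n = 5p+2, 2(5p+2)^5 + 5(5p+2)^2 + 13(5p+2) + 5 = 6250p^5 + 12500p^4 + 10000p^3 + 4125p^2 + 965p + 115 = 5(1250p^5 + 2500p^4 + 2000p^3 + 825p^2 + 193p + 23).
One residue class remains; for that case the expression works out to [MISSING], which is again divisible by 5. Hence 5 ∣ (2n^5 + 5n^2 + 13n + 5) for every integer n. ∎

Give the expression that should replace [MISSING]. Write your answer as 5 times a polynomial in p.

The residues treated are {3, 0, 1, 2}, so the missing case is n ≡ 4 (mod 5); write n = 5p+4.
Then 2(5p+4)^5 + 5(5p+4)^2 + 13(5p+4) + 5 = 6250p^5 + 25000p^4 + 40000p^3 + 32125p^2 + 13065p + 2185 = 5(1250p^5 + 5000p^4 + 8000p^3 + 6425p^2 + 2613p + 437).

5(1250p^5 + 5000p^4 + 8000p^3 + 6425p^2 + 2613p + 437)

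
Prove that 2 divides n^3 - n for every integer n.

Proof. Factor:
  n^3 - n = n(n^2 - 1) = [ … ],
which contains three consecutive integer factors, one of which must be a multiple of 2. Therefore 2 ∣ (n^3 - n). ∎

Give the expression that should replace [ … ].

n(n^2 - 1) = n(n - 1)(n + 1) = (n - 1)n(n + 1).
These three factors are consecutive integers, so their product is divisible by 2.

(n - 1)n(n + 1)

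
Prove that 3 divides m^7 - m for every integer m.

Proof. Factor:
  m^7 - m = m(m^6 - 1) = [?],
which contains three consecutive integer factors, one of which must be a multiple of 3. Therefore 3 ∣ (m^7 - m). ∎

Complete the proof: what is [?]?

m^6 - 1 = (m^2 - 1)(m^4 + m^2 + 1), and m^2 - 1 = (m-1)(m+1).
So m(m^6 - 1) = (m - 1)m(m + 1)(m^4 + m^2 + 1).

(m - 1)m(m + 1)(m^4 + m^2 + 1)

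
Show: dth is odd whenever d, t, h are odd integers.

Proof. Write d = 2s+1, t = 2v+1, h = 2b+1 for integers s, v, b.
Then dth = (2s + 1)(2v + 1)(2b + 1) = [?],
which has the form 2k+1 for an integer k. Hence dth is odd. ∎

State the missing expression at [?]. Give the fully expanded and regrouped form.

Expanding: (2s + 1)(2v + 1)(2b + 1) = 8bsv + 4bs + 4bv + 2b + 4sv + 2s + 2v + 1.
Every term except the constant is even, so this is 2(4bsv + 2bs + 2bv + b + 2sv + s + v) + 1,
and 4bsv + 2bs + 2bv + b + 2sv + s + v ∈ ℤ gives the required form.

2(4bsv + 2bs + 2bv + b + 2sv + s + v) + 1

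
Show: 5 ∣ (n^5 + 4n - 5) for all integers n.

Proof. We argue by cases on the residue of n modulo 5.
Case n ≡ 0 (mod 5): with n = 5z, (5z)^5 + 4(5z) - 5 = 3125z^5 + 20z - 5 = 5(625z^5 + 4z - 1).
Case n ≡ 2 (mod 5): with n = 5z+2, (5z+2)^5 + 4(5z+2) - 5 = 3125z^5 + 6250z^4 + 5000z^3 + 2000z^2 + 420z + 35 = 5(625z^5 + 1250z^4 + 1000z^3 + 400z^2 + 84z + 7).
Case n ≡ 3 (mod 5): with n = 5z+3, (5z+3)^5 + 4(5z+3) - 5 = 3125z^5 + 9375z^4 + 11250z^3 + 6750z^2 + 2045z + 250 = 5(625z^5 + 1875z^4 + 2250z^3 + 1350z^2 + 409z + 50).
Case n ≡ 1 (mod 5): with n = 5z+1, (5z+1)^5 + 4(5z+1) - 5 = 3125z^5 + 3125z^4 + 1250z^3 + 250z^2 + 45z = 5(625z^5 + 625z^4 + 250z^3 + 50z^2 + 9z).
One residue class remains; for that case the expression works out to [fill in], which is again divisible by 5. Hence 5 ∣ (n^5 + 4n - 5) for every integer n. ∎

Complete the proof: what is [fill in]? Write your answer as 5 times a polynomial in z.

The residues treated are {0, 2, 3, 1}, so the missing case is n ≡ 4 (mod 5); write n = 5z+4.
Then (5z+4)^5 + 4(5z+4) - 5 = 3125z^5 + 12500z^4 + 20000z^3 + 16000z^2 + 6420z + 1035 = 5(625z^5 + 2500z^4 + 4000z^3 + 3200z^2 + 1284z + 207).

5(625z^5 + 2500z^4 + 4000z^3 + 3200z^2 + 1284z + 207)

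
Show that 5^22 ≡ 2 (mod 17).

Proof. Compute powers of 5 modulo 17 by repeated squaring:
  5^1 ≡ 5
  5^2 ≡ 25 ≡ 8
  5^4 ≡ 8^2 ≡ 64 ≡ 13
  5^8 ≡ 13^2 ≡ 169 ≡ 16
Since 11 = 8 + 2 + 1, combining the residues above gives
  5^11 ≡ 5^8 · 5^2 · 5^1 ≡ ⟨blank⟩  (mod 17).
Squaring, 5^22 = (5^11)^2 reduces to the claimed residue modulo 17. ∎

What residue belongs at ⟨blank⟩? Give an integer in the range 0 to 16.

Multiply the listed residues: 16 · 8 · 5 = 128 → 640.
Reducing modulo 17: 640 = 37·17 + 11, so 5^11 ≡ 11.

11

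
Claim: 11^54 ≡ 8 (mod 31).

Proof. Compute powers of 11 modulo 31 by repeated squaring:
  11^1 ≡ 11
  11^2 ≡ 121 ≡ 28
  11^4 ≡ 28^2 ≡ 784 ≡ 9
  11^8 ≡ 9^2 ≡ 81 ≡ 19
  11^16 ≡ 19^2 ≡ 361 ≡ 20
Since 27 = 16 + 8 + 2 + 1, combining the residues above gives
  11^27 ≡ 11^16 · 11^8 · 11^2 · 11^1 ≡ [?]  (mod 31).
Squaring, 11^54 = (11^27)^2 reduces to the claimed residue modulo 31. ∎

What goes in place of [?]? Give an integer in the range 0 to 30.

Multiply the listed residues: 20 · 19 · 28 · 11 = 380 → 10640 → 117040.
Reducing modulo 31: 117040 = 3775·31 + 15, so 11^27 ≡ 15.

15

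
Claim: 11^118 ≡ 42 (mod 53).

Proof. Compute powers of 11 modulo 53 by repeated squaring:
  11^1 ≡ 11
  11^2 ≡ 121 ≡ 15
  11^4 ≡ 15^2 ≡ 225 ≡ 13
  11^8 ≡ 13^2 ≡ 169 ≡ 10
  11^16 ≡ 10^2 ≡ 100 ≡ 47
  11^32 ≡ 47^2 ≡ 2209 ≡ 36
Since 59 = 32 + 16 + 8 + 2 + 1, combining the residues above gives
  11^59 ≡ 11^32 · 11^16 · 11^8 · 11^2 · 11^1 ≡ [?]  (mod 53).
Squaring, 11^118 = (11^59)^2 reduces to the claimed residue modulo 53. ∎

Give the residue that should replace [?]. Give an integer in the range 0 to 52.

Multiply the listed residues: 36 · 47 · 10 · 15 · 11 = 1692 → 16920 → 253800 → 2791800.
Reducing modulo 53: 2791800 = 52675·53 + 25, so 11^59 ≡ 25.

25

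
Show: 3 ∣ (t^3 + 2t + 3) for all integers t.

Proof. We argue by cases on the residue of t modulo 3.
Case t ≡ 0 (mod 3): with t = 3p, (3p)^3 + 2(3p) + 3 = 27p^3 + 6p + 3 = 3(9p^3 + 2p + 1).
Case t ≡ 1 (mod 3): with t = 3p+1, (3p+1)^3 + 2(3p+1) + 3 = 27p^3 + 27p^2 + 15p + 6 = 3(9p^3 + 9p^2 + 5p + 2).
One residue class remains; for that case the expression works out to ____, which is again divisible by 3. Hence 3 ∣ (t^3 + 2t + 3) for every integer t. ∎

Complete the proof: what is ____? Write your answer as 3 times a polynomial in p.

Only t ≡ 2 (mod 3) is unaccounted for. Put t = 3p+2:
(3p+2)^3 + 2(3p+2) + 3 expands to 27p^3 + 54p^2 + 42p + 15,
and factoring out 3 leaves 3(9p^3 + 18p^2 + 14p + 5).

3(9p^3 + 18p^2 + 14p + 5)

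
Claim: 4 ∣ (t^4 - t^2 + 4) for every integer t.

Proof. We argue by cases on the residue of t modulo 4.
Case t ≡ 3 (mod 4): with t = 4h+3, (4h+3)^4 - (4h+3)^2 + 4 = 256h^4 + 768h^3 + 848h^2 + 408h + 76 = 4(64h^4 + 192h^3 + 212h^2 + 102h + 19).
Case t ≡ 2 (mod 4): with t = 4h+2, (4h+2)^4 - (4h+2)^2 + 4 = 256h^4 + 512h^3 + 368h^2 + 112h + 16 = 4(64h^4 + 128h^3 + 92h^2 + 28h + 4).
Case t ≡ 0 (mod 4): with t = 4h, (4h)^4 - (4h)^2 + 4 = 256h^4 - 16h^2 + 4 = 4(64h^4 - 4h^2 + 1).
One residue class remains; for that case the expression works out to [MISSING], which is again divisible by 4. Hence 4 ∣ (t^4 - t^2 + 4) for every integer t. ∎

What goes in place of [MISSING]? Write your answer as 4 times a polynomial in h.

The residues treated are {3, 2, 0}, so the missing case is t ≡ 1 (mod 4); write t = 4h+1.
Then (4h+1)^4 - (4h+1)^2 + 4 = 256h^4 + 256h^3 + 80h^2 + 8h + 4 = 4(64h^4 + 64h^3 + 20h^2 + 2h + 1).

4(64h^4 + 64h^3 + 20h^2 + 2h + 1)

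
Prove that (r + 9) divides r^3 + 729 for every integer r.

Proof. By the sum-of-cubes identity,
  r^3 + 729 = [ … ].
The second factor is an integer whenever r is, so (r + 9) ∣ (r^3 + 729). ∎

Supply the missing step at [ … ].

Polynomial division of r^3 + 729 by r + 9 leaves remainder 0 and quotient r^2 - 9r + 81.
Hence r^3 + 729 = (r + 9)(r^2 - 9r + 81).

(r + 9)(r^2 - 9r + 81)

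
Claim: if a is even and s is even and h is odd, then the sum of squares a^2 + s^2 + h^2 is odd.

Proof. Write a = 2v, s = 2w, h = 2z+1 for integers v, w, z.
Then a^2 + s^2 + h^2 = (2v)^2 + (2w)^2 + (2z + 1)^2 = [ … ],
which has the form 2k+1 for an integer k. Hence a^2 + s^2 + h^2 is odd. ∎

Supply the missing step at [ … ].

2(2v^2 + 2w^2 + 2z^2 + 2z) + 1

(2v)^2 + (2w)^2 + (2z + 1)^2 = 4v^2 + 4w^2 + 4z^2 + 4z + 1
= 2(2v^2 + 2w^2 + 2z^2 + 2z) + 1.
Since 2v^2 + 2w^2 + 2z^2 + 2z is an integer, the sum of squares is of the form 2k+1 for an integer k.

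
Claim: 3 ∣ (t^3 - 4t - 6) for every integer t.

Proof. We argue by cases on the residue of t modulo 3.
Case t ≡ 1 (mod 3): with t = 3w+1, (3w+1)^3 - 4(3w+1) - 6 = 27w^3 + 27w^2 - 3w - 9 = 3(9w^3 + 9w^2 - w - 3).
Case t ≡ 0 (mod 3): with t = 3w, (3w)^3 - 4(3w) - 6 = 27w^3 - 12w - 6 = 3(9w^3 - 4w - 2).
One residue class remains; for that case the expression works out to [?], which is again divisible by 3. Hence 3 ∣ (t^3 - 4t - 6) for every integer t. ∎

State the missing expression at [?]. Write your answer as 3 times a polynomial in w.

3(9w^3 + 18w^2 + 8w - 2)

The residues treated are {1, 0}, so the missing case is t ≡ 2 (mod 3); write t = 3w+2.
Then (3w+2)^3 - 4(3w+2) - 6 = 27w^3 + 54w^2 + 24w - 6 = 3(9w^3 + 18w^2 + 8w - 2).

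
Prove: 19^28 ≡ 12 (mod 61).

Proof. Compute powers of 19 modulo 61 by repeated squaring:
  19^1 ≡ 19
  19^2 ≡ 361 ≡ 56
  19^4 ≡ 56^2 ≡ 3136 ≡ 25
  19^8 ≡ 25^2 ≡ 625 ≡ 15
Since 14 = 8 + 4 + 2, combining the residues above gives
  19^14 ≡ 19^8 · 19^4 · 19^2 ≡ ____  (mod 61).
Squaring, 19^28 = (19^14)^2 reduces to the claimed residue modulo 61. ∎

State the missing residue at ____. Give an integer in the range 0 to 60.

Multiply the listed residues: 15 · 25 · 56 = 375 → 21000.
Reducing modulo 61: 21000 = 344·61 + 16, so 19^14 ≡ 16.

16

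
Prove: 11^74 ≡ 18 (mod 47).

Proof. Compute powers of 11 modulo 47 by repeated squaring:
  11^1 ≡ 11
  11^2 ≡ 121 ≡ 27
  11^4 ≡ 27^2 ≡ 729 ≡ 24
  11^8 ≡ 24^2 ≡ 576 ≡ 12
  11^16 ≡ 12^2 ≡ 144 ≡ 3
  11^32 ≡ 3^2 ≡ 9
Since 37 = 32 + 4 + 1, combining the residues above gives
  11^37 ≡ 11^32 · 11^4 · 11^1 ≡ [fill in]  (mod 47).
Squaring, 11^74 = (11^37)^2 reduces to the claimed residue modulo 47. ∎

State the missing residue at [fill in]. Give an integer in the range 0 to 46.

26

11^32 · 11^4 · 11^1 ≡ 9 · 24 · 11 = 2376.
2376 mod 47 = 26, so 11^37 ≡ 26 (mod 47).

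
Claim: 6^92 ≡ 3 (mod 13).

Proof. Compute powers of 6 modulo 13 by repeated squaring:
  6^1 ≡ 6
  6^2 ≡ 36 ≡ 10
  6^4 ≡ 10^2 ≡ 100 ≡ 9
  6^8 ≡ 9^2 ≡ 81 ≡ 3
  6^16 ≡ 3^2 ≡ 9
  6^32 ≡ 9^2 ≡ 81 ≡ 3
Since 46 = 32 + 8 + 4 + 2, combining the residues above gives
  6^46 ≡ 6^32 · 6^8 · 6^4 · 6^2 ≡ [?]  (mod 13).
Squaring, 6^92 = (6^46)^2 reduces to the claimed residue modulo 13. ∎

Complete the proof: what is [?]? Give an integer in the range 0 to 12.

4

6^32 · 6^8 · 6^4 · 6^2 ≡ 3 · 3 · 9 · 10 = 810.
810 mod 13 = 4, so 6^46 ≡ 4 (mod 13).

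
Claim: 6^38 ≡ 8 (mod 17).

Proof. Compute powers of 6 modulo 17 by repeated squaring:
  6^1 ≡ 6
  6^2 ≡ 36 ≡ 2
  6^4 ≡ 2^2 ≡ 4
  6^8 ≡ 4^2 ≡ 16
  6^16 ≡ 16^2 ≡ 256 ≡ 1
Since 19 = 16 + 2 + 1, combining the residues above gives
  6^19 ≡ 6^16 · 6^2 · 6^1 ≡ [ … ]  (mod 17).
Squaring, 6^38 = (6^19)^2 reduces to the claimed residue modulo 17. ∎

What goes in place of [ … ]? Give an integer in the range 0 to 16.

12

6^16 · 6^2 · 6^1 ≡ 1 · 2 · 6 = 12.
12 mod 17 = 12, so 6^19 ≡ 12 (mod 17).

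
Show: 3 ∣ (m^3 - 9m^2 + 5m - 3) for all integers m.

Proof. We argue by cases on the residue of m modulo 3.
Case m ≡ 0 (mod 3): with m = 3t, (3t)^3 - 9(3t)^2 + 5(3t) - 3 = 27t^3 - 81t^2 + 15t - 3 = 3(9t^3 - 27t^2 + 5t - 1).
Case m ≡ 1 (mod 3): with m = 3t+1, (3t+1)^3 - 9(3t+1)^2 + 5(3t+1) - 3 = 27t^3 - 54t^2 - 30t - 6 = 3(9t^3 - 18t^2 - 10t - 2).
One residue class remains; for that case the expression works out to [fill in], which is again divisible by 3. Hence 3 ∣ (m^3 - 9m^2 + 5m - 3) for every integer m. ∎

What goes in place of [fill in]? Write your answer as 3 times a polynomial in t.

3(9t^3 - 9t^2 - 19t - 7)

Only m ≡ 2 (mod 3) is unaccounted for. Put m = 3t+2:
(3t+2)^3 - 9(3t+2)^2 + 5(3t+2) - 3 expands to 27t^3 - 27t^2 - 57t - 21,
and factoring out 3 leaves 3(9t^3 - 9t^2 - 19t - 7).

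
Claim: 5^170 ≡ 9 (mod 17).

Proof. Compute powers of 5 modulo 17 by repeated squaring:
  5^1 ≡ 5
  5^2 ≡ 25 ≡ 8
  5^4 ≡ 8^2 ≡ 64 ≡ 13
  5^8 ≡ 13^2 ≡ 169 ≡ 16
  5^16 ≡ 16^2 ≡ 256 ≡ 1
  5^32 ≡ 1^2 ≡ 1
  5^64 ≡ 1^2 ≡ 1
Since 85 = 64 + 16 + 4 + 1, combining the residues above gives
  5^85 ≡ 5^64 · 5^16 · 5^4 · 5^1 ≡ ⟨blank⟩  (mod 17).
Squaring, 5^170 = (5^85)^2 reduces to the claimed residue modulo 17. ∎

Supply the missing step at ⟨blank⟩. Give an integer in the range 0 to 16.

5^64 · 5^16 · 5^4 · 5^1 ≡ 1 · 1 · 13 · 5 = 65.
65 mod 17 = 14, so 5^85 ≡ 14 (mod 17).

14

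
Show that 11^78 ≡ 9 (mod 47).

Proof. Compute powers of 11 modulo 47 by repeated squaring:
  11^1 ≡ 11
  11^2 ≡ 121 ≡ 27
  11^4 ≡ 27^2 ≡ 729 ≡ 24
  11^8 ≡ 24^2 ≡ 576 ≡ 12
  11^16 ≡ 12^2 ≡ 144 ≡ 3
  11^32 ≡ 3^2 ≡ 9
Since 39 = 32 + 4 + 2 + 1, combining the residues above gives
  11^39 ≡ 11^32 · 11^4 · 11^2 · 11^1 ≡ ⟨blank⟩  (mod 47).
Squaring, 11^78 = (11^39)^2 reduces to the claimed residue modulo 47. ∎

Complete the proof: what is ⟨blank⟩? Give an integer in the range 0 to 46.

44

11^32 · 11^4 · 11^2 · 11^1 ≡ 9 · 24 · 27 · 11 = 64152.
64152 mod 47 = 44, so 11^39 ≡ 44 (mod 47).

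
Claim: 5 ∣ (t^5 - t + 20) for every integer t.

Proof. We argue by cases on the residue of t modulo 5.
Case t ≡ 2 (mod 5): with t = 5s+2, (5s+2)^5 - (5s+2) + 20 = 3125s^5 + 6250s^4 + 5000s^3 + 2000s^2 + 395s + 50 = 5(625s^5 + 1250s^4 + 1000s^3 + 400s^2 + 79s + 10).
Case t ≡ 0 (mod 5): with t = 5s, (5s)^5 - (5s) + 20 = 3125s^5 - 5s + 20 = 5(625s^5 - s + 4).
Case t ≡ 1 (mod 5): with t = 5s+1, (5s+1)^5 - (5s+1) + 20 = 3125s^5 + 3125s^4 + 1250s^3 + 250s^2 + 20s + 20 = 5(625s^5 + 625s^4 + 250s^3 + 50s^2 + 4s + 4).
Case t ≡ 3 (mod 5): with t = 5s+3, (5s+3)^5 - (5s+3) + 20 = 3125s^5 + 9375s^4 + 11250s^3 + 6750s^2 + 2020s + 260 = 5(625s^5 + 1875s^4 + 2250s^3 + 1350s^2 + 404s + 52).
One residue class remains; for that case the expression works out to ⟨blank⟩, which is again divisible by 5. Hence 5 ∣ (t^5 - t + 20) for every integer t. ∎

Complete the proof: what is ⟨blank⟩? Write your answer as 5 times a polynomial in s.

5(625s^5 + 2500s^4 + 4000s^3 + 3200s^2 + 1279s + 208)

Only t ≡ 4 (mod 5) is unaccounted for. Put t = 5s+4:
(5s+4)^5 - (5s+4) + 20 expands to 3125s^5 + 12500s^4 + 20000s^3 + 16000s^2 + 6395s + 1040,
and factoring out 5 leaves 5(625s^5 + 2500s^4 + 4000s^3 + 3200s^2 + 1279s + 208).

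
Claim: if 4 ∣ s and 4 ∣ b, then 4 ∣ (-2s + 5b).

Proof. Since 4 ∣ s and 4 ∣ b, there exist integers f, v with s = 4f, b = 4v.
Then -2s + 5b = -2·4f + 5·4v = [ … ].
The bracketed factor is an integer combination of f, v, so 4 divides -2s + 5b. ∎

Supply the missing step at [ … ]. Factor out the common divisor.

4(-2f + 5v)

Each term has a factor of 4: -2·4f + 5·4v = 4·(-2f + 5v).
Since -2f + 5v is an integer, 4 ∣ (-2s + 5b).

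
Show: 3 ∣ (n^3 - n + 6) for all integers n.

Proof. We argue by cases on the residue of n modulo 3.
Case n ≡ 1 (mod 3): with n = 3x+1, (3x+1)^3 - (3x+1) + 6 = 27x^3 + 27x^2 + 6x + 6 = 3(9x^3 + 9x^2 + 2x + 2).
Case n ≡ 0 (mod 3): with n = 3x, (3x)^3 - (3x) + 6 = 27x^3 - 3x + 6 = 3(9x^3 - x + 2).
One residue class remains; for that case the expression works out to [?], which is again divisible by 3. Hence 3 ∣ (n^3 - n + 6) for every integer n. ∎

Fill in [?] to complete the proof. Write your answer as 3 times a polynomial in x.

3(9x^3 + 18x^2 + 11x + 4)

Only n ≡ 2 (mod 3) is unaccounted for. Put n = 3x+2:
(3x+2)^3 - (3x+2) + 6 expands to 27x^3 + 54x^2 + 33x + 12,
and factoring out 3 leaves 3(9x^3 + 18x^2 + 11x + 4).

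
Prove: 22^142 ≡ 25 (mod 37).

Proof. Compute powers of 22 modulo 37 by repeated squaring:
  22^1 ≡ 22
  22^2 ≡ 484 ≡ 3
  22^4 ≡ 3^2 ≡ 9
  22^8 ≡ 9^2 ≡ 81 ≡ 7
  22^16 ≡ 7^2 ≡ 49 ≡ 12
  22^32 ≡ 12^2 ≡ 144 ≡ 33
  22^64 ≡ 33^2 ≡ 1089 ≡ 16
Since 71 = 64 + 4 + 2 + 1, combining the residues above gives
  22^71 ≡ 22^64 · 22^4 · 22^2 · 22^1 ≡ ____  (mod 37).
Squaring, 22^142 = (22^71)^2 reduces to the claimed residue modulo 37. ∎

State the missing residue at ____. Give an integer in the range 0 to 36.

32

Multiply the listed residues: 16 · 9 · 3 · 22 = 144 → 432 → 9504.
Reducing modulo 37: 9504 = 256·37 + 32, so 22^71 ≡ 32.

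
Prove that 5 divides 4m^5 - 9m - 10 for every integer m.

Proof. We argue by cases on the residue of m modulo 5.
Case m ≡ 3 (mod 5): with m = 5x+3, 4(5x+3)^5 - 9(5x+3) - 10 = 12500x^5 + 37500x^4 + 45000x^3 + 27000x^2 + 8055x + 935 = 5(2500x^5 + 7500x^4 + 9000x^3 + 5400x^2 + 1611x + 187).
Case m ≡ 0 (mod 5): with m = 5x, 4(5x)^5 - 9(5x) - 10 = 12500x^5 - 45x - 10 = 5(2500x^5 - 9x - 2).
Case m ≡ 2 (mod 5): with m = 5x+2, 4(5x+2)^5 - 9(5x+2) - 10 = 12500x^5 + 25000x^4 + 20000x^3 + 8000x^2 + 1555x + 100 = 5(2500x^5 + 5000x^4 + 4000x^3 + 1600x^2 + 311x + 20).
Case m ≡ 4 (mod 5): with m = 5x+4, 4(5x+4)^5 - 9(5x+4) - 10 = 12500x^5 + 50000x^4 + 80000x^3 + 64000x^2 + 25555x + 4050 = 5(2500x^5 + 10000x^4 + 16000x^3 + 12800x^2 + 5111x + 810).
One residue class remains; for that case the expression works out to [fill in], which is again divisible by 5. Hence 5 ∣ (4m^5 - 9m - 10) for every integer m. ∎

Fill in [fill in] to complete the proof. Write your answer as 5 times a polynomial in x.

The residues treated are {3, 0, 2, 4}, so the missing case is m ≡ 1 (mod 5); write m = 5x+1.
Then 4(5x+1)^5 - 9(5x+1) - 10 = 12500x^5 + 12500x^4 + 5000x^3 + 1000x^2 + 55x - 15 = 5(2500x^5 + 2500x^4 + 1000x^3 + 200x^2 + 11x - 3).

5(2500x^5 + 2500x^4 + 1000x^3 + 200x^2 + 11x - 3)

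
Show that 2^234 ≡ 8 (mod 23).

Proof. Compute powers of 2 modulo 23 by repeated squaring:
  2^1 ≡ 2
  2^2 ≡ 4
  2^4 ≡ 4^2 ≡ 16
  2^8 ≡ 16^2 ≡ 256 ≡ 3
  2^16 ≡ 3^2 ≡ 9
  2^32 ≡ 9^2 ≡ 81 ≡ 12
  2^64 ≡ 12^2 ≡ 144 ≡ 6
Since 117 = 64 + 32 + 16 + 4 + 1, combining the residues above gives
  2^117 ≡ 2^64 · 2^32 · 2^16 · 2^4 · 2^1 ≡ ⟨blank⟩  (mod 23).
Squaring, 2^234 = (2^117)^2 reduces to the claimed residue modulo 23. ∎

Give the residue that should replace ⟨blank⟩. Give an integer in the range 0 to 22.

2^64 · 2^32 · 2^16 · 2^4 · 2^1 ≡ 6 · 12 · 9 · 16 · 2 = 20736.
20736 mod 23 = 13, so 2^117 ≡ 13 (mod 23).

13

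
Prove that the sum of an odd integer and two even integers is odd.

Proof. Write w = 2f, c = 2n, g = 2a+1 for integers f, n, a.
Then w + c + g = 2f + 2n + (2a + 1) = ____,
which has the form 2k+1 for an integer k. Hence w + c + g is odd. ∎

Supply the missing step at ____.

2(a + f + n) + 1

Expanding: 2f + 2n + (2a + 1) = 2a + 2f + 2n + 1.
Every term except the constant is even, so this is 2(a + f + n) + 1,
and a + f + n ∈ ℤ gives the required form.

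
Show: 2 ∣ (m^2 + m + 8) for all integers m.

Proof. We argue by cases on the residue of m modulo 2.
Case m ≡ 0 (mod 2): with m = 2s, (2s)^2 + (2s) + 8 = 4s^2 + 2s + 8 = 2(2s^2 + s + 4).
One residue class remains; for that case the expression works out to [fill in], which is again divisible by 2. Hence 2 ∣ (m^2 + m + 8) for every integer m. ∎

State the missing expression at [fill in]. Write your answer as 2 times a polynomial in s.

2(2s^2 + 3s + 5)

The residues treated are {0}, so the missing case is m ≡ 1 (mod 2); write m = 2s+1.
Then (2s+1)^2 + (2s+1) + 8 = 4s^2 + 6s + 10 = 2(2s^2 + 3s + 5).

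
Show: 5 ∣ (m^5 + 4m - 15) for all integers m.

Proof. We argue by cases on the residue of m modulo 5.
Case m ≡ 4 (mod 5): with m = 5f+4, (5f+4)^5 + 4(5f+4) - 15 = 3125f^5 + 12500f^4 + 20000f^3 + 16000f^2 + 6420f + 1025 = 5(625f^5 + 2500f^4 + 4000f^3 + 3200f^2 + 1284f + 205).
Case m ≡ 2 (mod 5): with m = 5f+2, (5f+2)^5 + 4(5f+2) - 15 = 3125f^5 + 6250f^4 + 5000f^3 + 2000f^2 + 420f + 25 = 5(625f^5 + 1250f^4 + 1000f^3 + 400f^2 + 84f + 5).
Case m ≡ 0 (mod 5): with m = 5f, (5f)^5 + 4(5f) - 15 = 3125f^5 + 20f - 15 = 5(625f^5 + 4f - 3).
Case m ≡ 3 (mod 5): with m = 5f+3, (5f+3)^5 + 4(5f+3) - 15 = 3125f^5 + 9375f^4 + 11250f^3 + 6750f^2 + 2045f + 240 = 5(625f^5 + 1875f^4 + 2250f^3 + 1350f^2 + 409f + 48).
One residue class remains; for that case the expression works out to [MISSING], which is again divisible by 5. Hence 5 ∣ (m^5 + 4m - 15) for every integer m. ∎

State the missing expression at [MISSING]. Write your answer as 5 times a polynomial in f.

5(625f^5 + 625f^4 + 250f^3 + 50f^2 + 9f - 2)

The residues treated are {4, 2, 0, 3}, so the missing case is m ≡ 1 (mod 5); write m = 5f+1.
Then (5f+1)^5 + 4(5f+1) - 15 = 3125f^5 + 3125f^4 + 1250f^3 + 250f^2 + 45f - 10 = 5(625f^5 + 625f^4 + 250f^3 + 50f^2 + 9f - 2).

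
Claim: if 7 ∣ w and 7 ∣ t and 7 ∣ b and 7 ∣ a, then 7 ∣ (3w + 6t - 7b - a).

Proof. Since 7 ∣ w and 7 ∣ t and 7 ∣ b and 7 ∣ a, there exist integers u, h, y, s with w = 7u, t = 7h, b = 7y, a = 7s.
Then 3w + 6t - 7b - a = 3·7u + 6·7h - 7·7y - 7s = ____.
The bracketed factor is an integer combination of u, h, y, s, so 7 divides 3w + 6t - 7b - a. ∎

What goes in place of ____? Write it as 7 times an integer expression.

Each term has a factor of 7: 3·7u + 6·7h - 7·7y - 7s = 7·(6h - s + 3u - 7y).
Since 6h - s + 3u - 7y is an integer, 7 ∣ (3w + 6t - 7b - a).

7(6h - s + 3u - 7y)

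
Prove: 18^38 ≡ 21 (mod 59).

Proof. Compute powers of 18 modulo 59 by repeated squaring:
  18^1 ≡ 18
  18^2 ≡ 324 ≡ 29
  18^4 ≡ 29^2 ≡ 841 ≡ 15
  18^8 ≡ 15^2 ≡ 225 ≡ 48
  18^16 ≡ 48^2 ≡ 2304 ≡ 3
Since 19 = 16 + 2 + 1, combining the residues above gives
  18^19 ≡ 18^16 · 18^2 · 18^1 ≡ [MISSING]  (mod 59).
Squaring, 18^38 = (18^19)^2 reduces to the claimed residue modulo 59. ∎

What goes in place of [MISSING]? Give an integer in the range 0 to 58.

32

18^16 · 18^2 · 18^1 ≡ 3 · 29 · 18 = 1566.
1566 mod 59 = 32, so 18^19 ≡ 32 (mod 59).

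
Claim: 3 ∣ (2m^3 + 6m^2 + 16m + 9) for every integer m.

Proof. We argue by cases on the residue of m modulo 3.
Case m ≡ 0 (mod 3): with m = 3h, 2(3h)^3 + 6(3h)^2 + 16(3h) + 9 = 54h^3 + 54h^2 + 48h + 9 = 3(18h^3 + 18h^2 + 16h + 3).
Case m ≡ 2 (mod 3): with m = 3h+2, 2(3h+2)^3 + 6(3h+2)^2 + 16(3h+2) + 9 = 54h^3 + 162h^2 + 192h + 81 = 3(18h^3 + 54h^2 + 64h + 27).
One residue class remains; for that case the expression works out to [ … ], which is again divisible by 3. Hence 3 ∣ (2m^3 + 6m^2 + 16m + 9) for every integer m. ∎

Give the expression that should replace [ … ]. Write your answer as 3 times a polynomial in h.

3(18h^3 + 36h^2 + 34h + 11)

The residues treated are {0, 2}, so the missing case is m ≡ 1 (mod 3); write m = 3h+1.
Then 2(3h+1)^3 + 6(3h+1)^2 + 16(3h+1) + 9 = 54h^3 + 108h^2 + 102h + 33 = 3(18h^3 + 36h^2 + 34h + 11).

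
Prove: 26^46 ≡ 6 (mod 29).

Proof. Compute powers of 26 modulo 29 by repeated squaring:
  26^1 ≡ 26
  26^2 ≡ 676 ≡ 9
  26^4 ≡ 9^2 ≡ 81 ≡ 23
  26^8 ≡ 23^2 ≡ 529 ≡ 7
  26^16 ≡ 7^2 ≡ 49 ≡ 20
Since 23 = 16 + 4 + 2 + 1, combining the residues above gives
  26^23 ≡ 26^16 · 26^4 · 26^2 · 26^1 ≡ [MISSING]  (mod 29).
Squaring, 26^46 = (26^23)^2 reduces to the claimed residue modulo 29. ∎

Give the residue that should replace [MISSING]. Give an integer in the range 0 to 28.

21

26^16 · 26^4 · 26^2 · 26^1 ≡ 20 · 23 · 9 · 26 = 107640.
107640 mod 29 = 21, so 26^23 ≡ 21 (mod 29).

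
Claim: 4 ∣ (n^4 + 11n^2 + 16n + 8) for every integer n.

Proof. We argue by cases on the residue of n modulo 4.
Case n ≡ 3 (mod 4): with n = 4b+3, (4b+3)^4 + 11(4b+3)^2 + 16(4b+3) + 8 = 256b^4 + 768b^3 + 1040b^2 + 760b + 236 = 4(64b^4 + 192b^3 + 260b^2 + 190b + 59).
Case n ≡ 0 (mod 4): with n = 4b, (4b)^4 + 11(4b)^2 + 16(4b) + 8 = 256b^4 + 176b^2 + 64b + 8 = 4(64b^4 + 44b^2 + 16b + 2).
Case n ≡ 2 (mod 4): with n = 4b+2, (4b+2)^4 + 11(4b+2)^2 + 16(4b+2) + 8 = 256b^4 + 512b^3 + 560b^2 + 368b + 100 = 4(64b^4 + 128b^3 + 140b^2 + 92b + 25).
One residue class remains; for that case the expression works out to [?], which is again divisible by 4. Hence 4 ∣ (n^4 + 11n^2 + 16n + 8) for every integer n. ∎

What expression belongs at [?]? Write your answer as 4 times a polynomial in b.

4(64b^4 + 64b^3 + 68b^2 + 42b + 9)

The residues treated are {3, 0, 2}, so the missing case is n ≡ 1 (mod 4); write n = 4b+1.
Then (4b+1)^4 + 11(4b+1)^2 + 16(4b+1) + 8 = 256b^4 + 256b^3 + 272b^2 + 168b + 36 = 4(64b^4 + 64b^3 + 68b^2 + 42b + 9).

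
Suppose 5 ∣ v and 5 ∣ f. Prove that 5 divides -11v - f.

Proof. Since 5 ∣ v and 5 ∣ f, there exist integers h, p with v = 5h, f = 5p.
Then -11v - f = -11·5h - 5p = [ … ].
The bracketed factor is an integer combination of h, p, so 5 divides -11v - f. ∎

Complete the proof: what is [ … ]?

Each term has a factor of 5: -11·5h - 5p = 5·(-11h - p).
Since -11h - p is an integer, 5 ∣ (-11v - f).

5(-11h - p)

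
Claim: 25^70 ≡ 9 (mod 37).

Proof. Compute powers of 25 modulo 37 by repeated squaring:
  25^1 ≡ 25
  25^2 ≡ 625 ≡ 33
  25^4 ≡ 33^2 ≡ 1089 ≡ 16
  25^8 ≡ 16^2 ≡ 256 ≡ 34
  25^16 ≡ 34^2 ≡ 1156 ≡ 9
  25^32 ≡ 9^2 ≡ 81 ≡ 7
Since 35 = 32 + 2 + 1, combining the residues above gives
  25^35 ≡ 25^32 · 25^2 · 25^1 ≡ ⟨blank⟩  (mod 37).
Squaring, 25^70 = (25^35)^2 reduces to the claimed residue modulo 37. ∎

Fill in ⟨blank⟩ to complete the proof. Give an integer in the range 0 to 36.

Multiply the listed residues: 7 · 33 · 25 = 231 → 5775.
Reducing modulo 37: 5775 = 156·37 + 3, so 25^35 ≡ 3.

3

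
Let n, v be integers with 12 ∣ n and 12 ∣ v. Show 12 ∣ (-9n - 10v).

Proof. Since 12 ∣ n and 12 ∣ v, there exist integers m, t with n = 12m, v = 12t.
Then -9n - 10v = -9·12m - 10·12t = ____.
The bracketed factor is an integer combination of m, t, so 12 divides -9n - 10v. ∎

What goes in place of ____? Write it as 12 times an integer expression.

Pull the common 12 out of every term: -9·12m - 10·12t = 12(-9m - 10t).
-9m - 10t is an integer, which exhibits the divisibility.

12(-9m - 10t)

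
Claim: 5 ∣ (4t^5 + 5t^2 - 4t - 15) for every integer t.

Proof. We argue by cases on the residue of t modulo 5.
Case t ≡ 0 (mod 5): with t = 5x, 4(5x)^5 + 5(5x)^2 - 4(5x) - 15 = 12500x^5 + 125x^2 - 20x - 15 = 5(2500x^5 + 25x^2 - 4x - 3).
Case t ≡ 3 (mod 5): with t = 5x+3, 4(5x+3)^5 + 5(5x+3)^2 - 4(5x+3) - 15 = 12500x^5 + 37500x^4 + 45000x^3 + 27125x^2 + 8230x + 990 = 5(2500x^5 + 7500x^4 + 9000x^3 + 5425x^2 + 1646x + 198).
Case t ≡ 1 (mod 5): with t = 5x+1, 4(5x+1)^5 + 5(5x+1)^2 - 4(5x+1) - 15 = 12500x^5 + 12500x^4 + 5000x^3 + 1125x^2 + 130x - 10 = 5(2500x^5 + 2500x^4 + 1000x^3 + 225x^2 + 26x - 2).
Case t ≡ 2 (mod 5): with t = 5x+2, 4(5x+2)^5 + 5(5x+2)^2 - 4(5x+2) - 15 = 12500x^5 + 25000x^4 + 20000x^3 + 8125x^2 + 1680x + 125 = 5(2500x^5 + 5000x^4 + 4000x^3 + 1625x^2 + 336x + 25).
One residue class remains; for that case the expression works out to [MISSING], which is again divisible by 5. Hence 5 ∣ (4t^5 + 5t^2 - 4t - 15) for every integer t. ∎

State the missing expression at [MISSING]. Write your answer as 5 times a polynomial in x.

Only t ≡ 4 (mod 5) is unaccounted for. Put t = 5x+4:
4(5x+4)^5 + 5(5x+4)^2 - 4(5x+4) - 15 expands to 12500x^5 + 50000x^4 + 80000x^3 + 64125x^2 + 25780x + 4145,
and factoring out 5 leaves 5(2500x^5 + 10000x^4 + 16000x^3 + 12825x^2 + 5156x + 829).

5(2500x^5 + 10000x^4 + 16000x^3 + 12825x^2 + 5156x + 829)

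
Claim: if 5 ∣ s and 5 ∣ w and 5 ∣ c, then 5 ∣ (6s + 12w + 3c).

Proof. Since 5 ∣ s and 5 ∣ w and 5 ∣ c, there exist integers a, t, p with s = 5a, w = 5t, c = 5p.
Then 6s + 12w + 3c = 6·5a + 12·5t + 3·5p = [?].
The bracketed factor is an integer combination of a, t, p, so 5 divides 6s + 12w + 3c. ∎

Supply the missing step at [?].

Pull the common 5 out of every term: 6·5a + 12·5t + 3·5p = 5(6a + 3p + 12t).
6a + 3p + 12t is an integer, which exhibits the divisibility.

5(6a + 3p + 12t)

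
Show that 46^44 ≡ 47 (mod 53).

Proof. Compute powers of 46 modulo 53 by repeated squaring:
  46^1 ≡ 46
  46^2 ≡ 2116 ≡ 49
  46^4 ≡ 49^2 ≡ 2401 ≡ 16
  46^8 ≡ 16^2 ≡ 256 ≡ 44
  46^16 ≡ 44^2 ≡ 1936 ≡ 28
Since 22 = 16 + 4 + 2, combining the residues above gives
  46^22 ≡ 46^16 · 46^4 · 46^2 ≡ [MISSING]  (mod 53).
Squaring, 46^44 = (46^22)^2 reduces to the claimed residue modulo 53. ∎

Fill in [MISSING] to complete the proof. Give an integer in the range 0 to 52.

Multiply the listed residues: 28 · 16 · 49 = 448 → 21952.
Reducing modulo 53: 21952 = 414·53 + 10, so 46^22 ≡ 10.

10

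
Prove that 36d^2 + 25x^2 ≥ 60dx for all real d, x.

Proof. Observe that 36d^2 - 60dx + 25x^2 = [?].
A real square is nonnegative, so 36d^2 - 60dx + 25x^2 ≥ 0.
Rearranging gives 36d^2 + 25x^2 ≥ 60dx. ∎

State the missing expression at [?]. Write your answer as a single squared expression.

36d^2 - 60dx + 25x^2 is a perfect-square trinomial: the outer terms are (6d)^2 and (5x)^2, and the cross term is -2·6d·5x.
So 36d^2 - 60dx + 25x^2 = (6d - 5x)^2 ≥ 0.

(6d - 5x)^2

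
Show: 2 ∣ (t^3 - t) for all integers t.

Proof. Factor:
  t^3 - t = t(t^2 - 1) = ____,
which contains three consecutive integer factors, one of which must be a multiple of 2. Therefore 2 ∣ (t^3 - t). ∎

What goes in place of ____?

(t - 1)t(t + 1)

t(t^2 - 1) = t(t - 1)(t + 1) = (t - 1)t(t + 1).
These three factors are consecutive integers, so their product is divisible by 2.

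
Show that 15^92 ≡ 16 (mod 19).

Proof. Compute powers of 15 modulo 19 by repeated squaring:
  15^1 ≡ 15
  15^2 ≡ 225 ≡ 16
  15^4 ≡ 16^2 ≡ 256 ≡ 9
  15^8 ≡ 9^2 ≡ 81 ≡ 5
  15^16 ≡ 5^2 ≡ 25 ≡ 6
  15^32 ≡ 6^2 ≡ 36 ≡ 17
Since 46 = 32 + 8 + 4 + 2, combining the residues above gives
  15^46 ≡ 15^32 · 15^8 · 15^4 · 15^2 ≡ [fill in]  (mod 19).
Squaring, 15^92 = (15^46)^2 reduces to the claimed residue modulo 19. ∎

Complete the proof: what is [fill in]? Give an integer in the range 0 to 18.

Multiply the listed residues: 17 · 5 · 9 · 16 = 85 → 765 → 12240.
Reducing modulo 19: 12240 = 644·19 + 4, so 15^46 ≡ 4.

4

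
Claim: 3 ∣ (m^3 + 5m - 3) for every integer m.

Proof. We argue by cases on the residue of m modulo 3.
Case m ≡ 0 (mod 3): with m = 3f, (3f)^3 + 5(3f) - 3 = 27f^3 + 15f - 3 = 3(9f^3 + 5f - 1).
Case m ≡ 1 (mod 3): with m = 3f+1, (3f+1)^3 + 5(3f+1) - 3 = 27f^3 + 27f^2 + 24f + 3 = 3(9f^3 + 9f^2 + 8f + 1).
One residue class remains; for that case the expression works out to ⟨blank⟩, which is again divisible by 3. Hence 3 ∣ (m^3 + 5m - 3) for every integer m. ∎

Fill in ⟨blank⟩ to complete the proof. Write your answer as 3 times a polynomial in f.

Only m ≡ 2 (mod 3) is unaccounted for. Put m = 3f+2:
(3f+2)^3 + 5(3f+2) - 3 expands to 27f^3 + 54f^2 + 51f + 15,
and factoring out 3 leaves 3(9f^3 + 18f^2 + 17f + 5).

3(9f^3 + 18f^2 + 17f + 5)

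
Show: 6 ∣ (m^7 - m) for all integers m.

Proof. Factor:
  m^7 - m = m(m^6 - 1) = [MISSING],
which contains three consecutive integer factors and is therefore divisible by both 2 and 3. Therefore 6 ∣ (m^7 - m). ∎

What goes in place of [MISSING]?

m^6 - 1 = (m^2 - 1)(m^4 + m^2 + 1), and m^2 - 1 = (m-1)(m+1).
So m(m^6 - 1) = (m - 1)m(m + 1)(m^4 + m^2 + 1).

(m - 1)m(m + 1)(m^4 + m^2 + 1)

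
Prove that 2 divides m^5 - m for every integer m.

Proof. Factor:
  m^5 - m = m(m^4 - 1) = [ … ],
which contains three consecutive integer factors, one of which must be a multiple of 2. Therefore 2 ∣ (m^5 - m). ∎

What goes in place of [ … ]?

m^4 - 1 = (m^2 - 1)(m^2 + 1), and m^2 - 1 = (m-1)(m+1).
So m(m^4 - 1) = (m - 1)m(m + 1)(m^2 + 1).

(m - 1)m(m + 1)(m^2 + 1)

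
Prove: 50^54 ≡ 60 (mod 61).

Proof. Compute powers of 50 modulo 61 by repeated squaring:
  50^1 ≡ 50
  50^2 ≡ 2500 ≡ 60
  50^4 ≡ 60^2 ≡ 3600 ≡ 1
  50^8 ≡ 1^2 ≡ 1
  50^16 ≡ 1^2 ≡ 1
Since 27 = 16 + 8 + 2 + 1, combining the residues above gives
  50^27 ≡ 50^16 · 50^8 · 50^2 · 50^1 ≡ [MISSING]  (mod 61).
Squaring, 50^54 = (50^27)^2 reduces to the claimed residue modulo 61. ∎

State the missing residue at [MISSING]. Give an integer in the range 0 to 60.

11

Multiply the listed residues: 1 · 1 · 60 · 50 = 1 → 60 → 3000.
Reducing modulo 61: 3000 = 49·61 + 11, so 50^27 ≡ 11.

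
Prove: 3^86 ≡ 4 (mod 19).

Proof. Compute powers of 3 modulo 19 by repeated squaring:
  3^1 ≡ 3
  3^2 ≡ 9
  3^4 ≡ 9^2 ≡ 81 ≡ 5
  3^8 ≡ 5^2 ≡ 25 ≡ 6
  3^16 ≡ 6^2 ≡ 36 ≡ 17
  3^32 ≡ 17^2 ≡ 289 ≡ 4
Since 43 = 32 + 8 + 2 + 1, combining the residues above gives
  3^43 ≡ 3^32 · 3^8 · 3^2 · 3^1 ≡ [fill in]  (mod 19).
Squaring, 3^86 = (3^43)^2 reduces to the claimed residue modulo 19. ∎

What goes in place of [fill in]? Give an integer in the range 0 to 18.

2

Multiply the listed residues: 4 · 6 · 9 · 3 = 24 → 216 → 648.
Reducing modulo 19: 648 = 34·19 + 2, so 3^43 ≡ 2.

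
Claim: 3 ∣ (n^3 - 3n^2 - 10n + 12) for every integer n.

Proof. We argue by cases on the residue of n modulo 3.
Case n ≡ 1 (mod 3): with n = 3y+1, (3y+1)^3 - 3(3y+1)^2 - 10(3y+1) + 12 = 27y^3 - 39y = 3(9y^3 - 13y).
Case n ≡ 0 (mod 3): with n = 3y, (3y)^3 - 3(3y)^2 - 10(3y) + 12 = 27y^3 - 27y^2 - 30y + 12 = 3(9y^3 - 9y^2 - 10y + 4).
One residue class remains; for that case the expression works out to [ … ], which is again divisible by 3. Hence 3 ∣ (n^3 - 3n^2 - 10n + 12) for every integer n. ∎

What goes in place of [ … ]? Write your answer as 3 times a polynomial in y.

The residues treated are {1, 0}, so the missing case is n ≡ 2 (mod 3); write n = 3y+2.
Then (3y+2)^3 - 3(3y+2)^2 - 10(3y+2) + 12 = 27y^3 + 27y^2 - 30y - 12 = 3(9y^3 + 9y^2 - 10y - 4).

3(9y^3 + 9y^2 - 10y - 4)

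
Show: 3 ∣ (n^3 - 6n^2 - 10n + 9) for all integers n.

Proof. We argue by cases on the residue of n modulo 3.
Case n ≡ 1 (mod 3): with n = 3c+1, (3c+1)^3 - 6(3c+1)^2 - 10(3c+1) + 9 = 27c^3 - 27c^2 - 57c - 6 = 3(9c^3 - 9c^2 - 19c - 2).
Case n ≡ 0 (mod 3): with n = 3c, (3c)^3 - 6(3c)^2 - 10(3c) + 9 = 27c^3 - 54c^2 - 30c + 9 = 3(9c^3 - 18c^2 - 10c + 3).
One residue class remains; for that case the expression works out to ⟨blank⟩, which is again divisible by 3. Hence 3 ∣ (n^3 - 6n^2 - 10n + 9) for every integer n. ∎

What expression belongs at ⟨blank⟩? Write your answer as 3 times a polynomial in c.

3(9c^3 - 22c - 9)

Only n ≡ 2 (mod 3) is unaccounted for. Put n = 3c+2:
(3c+2)^3 - 6(3c+2)^2 - 10(3c+2) + 9 expands to 27c^3 - 66c - 27,
and factoring out 3 leaves 3(9c^3 - 22c - 9).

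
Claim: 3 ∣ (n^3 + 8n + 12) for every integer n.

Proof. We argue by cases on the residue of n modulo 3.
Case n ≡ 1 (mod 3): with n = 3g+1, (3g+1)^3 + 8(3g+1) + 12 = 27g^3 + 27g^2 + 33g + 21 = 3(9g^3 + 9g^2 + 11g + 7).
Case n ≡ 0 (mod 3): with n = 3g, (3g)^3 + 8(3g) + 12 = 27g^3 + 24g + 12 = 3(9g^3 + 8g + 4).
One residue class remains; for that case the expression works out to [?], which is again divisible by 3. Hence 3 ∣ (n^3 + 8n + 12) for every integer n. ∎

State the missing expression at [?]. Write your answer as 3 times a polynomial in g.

The residues treated are {1, 0}, so the missing case is n ≡ 2 (mod 3); write n = 3g+2.
Then (3g+2)^3 + 8(3g+2) + 12 = 27g^3 + 54g^2 + 60g + 36 = 3(9g^3 + 18g^2 + 20g + 12).

3(9g^3 + 18g^2 + 20g + 12)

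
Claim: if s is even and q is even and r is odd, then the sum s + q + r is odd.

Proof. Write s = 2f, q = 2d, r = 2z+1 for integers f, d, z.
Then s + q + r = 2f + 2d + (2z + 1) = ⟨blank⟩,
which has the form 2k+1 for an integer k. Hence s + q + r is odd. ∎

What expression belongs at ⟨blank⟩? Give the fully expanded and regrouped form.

2f + 2d + (2z + 1) = 2d + 2f + 2z + 1
= 2(d + f + z) + 1.
Since d + f + z is an integer, the sum is of the form 2k+1 for an integer k.

2(d + f + z) + 1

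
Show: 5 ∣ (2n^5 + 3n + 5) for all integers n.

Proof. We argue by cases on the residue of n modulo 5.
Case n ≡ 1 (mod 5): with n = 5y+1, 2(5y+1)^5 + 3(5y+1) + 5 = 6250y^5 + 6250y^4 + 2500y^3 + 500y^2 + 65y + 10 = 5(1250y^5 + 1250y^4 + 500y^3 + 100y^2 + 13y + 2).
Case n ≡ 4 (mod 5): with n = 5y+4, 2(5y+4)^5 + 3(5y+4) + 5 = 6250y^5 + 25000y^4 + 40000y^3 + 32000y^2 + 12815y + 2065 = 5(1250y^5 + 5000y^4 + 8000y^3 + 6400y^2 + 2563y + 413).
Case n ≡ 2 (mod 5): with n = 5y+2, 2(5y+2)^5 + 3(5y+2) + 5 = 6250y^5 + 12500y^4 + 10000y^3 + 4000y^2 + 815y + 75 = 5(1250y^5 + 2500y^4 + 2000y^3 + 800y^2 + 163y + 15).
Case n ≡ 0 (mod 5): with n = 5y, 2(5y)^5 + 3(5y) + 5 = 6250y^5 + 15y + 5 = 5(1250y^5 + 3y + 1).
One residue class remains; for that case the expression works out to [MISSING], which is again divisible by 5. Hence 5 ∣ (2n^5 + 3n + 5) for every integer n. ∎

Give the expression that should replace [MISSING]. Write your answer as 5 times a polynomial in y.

The residues treated are {1, 4, 2, 0}, so the missing case is n ≡ 3 (mod 5); write n = 5y+3.
Then 2(5y+3)^5 + 3(5y+3) + 5 = 6250y^5 + 18750y^4 + 22500y^3 + 13500y^2 + 4065y + 500 = 5(1250y^5 + 3750y^4 + 4500y^3 + 2700y^2 + 813y + 100).

5(1250y^5 + 3750y^4 + 4500y^3 + 2700y^2 + 813y + 100)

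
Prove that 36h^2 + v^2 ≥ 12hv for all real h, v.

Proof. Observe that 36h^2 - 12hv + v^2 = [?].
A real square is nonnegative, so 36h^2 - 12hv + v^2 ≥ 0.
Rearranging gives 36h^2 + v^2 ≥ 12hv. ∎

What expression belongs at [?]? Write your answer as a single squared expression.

(6h - v)^2

36h^2 - 12hv + v^2 is a perfect-square trinomial: the outer terms are (6h)^2 and (v)^2, and the cross term is -2·6h·v.
So 36h^2 - 12hv + v^2 = (6h - v)^2 ≥ 0.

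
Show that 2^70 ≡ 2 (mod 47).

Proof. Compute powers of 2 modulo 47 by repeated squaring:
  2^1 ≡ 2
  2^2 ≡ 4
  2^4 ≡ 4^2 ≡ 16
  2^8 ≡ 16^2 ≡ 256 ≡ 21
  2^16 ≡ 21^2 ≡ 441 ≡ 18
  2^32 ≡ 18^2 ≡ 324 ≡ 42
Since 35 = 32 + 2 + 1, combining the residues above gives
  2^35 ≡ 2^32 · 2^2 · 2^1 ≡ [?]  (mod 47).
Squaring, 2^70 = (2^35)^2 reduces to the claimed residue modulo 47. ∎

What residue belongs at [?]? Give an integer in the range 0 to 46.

7

Multiply the listed residues: 42 · 4 · 2 = 168 → 336.
Reducing modulo 47: 336 = 7·47 + 7, so 2^35 ≡ 7.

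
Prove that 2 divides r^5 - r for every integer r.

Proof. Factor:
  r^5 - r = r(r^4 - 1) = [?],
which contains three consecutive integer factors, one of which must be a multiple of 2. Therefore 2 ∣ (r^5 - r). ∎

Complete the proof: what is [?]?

r^4 - 1 = (r^2 - 1)(r^2 + 1), and r^2 - 1 = (r-1)(r+1).
So r(r^4 - 1) = (r - 1)r(r + 1)(r^2 + 1).

(r - 1)r(r + 1)(r^2 + 1)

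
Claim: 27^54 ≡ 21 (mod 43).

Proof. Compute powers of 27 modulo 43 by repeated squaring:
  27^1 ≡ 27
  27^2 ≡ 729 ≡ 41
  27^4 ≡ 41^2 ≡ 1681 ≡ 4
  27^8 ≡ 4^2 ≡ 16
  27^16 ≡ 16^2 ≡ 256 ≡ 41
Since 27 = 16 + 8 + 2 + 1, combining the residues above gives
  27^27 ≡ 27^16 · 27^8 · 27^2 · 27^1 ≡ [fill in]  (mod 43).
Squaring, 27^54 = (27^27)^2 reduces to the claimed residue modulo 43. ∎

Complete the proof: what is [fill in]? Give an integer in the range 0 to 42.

27^16 · 27^8 · 27^2 · 27^1 ≡ 41 · 16 · 41 · 27 = 726192.
726192 mod 43 = 8, so 27^27 ≡ 8 (mod 43).

8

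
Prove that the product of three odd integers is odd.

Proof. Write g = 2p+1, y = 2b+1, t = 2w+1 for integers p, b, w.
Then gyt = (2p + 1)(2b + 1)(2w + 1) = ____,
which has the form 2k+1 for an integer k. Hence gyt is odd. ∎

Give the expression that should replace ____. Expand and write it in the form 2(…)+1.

2(4bpw + 2bp + 2bw + b + 2pw + p + w) + 1

Expanding: (2p + 1)(2b + 1)(2w + 1) = 8bpw + 4bp + 4bw + 2b + 4pw + 2p + 2w + 1.
Every term except the constant is even, so this is 2(4bpw + 2bp + 2bw + b + 2pw + p + w) + 1,
and 4bpw + 2bp + 2bw + b + 2pw + p + w ∈ ℤ gives the required form.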